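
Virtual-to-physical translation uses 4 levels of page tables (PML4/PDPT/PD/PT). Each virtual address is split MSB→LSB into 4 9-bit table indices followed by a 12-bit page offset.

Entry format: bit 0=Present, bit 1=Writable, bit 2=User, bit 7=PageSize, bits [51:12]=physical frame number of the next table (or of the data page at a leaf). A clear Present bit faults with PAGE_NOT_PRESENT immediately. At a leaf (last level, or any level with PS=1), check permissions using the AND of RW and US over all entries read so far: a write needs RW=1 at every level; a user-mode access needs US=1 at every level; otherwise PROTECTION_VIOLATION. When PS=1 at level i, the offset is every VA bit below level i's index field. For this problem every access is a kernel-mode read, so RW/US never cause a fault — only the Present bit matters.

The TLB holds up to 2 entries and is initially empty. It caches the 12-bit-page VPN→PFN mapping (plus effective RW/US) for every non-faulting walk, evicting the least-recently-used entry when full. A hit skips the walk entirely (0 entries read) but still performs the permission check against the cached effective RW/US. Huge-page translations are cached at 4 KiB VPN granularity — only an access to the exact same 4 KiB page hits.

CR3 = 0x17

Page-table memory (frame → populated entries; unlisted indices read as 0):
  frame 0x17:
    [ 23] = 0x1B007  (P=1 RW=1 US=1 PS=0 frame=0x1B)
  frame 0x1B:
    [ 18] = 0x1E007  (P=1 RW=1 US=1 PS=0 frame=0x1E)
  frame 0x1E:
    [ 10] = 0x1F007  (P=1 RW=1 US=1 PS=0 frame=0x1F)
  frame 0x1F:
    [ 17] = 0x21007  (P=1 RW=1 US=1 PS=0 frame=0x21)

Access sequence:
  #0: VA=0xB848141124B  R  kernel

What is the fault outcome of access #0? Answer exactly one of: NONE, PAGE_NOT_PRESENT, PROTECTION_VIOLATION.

Walk each access:
#0 VA=0xB848141124B (r,kernel):
  lvl0: tbl 0x17, slot 23 ⇒ 0x1B007 (P1/RW1/US1/PS0)
  lvl1: tbl 0x1B, slot 18 ⇒ 0x1E007 (P1/RW1/US1/PS0)
  lvl2: tbl 0x1E, slot 10 ⇒ 0x1F007 (P1/RW1/US1/PS0)
  lvl3: tbl 0x1F, slot 17 ⇒ 0x21007 (P1/RW1/US1/PS0)
  → PA=0x2124B  (4 entries read)

Access #0 fault: NONE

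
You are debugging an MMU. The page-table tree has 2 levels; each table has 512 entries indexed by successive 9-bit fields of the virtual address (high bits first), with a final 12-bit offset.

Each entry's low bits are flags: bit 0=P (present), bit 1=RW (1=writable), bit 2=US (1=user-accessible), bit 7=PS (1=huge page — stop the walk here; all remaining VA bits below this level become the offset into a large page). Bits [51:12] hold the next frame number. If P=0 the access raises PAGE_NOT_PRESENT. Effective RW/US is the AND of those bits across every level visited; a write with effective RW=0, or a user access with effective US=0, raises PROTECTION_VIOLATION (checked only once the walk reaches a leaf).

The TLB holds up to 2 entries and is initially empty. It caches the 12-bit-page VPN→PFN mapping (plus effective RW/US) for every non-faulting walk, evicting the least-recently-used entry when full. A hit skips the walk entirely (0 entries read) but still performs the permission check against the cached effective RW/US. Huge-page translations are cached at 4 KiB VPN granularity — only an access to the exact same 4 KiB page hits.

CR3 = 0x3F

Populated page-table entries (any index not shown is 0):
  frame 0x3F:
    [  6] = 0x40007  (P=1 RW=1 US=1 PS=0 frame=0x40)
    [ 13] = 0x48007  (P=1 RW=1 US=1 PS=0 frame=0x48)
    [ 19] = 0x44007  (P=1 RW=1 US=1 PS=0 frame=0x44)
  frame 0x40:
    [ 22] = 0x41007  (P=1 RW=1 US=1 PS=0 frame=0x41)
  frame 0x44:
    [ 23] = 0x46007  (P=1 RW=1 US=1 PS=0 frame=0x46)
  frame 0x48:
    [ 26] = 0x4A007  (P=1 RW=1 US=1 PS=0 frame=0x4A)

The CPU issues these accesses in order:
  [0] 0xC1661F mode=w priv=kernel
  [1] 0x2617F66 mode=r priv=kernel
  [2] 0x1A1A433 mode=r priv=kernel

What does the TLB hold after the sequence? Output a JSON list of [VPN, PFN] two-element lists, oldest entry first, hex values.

Trace:
#0 VA=0xC1661F (w,kernel):
  lvl0: tbl 0x3F, slot 6 ⇒ 0x40007 (P1/RW1/US1/PS0)
  lvl1: tbl 0x40, slot 22 ⇒ 0x41007 (P1/RW1/US1/PS0)
  ⇒ phys 0x4161F  [2 reads]
#1 VA=0x2617F66 (r,kernel):
  lvl0: tbl 0x3F, slot 19 ⇒ 0x44007 (P1/RW1/US1/PS0)
  lvl1: tbl 0x44, slot 23 ⇒ 0x46007 (P1/RW1/US1/PS0)
  ⇒ phys 0x46F66  [2 reads]
#2 VA=0x1A1A433 (r,kernel):
  lvl0: tbl 0x3F, slot 13 ⇒ 0x48007 (P1/RW1/US1/PS0)
  lvl1: tbl 0x48, slot 26 ⇒ 0x4A007 (P1/RW1/US1/PS0)
  ⇒ phys 0x4A433  [2 reads]

TLB: [["0x2617", "0x46"], ["0x1A1A", "0x4A"]]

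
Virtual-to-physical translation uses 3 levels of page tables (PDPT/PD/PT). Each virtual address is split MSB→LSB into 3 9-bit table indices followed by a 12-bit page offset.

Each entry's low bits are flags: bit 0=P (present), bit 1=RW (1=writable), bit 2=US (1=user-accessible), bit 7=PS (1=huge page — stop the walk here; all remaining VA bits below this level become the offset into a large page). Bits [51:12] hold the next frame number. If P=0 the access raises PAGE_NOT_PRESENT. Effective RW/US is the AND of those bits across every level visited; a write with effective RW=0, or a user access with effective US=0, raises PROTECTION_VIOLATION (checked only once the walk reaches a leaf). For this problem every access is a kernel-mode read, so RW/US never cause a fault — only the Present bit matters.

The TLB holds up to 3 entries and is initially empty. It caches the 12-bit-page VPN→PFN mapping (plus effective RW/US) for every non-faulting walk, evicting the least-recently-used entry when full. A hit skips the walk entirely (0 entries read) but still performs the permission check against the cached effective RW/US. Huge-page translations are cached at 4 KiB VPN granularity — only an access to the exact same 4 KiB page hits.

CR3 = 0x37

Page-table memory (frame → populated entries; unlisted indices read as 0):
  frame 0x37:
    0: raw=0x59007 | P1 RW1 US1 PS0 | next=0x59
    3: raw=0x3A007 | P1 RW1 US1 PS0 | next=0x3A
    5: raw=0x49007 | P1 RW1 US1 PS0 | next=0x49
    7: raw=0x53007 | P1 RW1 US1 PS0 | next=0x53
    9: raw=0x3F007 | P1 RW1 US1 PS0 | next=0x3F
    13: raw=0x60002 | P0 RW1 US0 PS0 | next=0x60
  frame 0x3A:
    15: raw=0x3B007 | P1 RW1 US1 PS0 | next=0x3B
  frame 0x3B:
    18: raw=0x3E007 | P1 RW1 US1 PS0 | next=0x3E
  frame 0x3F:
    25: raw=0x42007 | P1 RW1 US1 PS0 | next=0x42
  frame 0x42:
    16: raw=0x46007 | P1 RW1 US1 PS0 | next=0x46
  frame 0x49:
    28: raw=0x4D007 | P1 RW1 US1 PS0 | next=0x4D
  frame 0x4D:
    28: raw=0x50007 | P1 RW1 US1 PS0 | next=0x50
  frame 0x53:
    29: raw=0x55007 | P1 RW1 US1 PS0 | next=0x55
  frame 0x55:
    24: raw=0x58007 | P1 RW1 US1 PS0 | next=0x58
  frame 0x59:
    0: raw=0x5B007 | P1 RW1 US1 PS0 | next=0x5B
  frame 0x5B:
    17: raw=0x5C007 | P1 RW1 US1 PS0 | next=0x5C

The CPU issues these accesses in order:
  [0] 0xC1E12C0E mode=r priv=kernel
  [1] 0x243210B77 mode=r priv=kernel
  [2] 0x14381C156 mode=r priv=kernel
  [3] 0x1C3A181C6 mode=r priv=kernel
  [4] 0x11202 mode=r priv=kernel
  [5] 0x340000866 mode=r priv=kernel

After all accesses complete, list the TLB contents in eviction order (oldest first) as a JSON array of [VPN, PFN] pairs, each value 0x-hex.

Trace:
#0 VA=0xC1E12C0E (r,kernel):
  L0 @0x37[3] → 0x3A007  P=1,RW=1,US=1,PS=0
  L1 @0x3A[15] → 0x3B007  P=1,RW=1,US=1,PS=0
  L2 @0x3B[18] → 0x3E007  P=1,RW=1,US=1,PS=0
  ✓ 0x3EC0E  — 3 lookups
#1 VA=0x243210B77 (r,kernel):
  L0 @0x37[9] → 0x3F007  P=1,RW=1,US=1,PS=0
  L1 @0x3F[25] → 0x42007  P=1,RW=1,US=1,PS=0
  L2 @0x42[16] → 0x46007  P=1,RW=1,US=1,PS=0
  ✓ 0x46B77  — 3 lookups
#2 VA=0x14381C156 (r,kernel):
  L0 @0x37[5] → 0x49007  P=1,RW=1,US=1,PS=0
  L1 @0x49[28] → 0x4D007  P=1,RW=1,US=1,PS=0
  L2 @0x4D[28] → 0x50007  P=1,RW=1,US=1,PS=0
  ✓ 0x50156  — 3 lookups
#3 VA=0x1C3A181C6 (r,kernel):
  L0 @0x37[7] → 0x53007  P=1,RW=1,US=1,PS=0
  L1 @0x53[29] → 0x55007  P=1,RW=1,US=1,PS=0
  L2 @0x55[24] → 0x58007  P=1,RW=1,US=1,PS=0
  ✓ 0x581C6  — 3 lookups
#4 VA=0x11202 (r,kernel):
  L0 @0x37[0] → 0x59007  P=1,RW=1,US=1,PS=0
  L1 @0x59[0] → 0x5B007  P=1,RW=1,US=1,PS=0
  L2 @0x5B[17] → 0x5C007  P=1,RW=1,US=1,PS=0
  ✓ 0x5C202  — 3 lookups
#5 VA=0x340000866 (r,kernel):
  L0 @0x37[13] → 0x60002  P=0,RW=1,US=0,PS=0
  ⇒ fault: PAGE_NOT_PRESENT  — 1 lookups

TLB: [["0x14381C", "0x50"], ["0x1C3A18", "0x58"], ["0x11", "0x5C"]]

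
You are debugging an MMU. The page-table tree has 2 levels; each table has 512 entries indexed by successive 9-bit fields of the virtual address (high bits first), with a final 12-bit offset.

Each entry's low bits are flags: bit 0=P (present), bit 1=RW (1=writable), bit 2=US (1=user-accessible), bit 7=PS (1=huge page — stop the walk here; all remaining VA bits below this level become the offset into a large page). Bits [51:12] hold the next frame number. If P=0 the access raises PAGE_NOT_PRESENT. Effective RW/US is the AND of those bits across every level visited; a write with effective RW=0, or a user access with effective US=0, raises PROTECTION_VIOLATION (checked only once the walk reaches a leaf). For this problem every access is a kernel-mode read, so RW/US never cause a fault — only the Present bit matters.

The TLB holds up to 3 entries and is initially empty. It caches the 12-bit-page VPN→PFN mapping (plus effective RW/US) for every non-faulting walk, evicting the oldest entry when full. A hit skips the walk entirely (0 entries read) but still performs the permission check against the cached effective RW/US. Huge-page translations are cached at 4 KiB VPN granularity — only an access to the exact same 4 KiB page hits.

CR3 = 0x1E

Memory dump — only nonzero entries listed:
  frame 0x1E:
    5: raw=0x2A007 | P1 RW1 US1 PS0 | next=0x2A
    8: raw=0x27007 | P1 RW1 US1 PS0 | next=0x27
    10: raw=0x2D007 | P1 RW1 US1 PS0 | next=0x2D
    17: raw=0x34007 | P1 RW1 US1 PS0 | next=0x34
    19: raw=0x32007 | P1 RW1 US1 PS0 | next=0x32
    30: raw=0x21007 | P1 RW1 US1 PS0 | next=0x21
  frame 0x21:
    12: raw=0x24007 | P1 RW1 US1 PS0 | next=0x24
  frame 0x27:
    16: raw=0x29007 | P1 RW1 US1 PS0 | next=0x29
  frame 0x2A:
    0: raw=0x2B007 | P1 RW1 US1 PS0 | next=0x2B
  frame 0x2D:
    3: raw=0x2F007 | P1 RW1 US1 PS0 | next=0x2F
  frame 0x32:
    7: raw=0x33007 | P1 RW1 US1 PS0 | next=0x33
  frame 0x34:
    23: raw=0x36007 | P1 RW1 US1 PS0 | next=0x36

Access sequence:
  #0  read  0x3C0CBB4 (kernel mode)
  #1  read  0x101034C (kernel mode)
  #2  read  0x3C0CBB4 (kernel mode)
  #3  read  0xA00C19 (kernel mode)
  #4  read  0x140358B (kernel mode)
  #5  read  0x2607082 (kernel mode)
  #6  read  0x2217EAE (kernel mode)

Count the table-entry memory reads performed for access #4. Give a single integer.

Trace:
#0 VA=0x3C0CBB4 (r,kernel):
  lvl0: tbl 0x1E, slot 30 ⇒ 0x21007 (P1/RW1/US1/PS0)
  lvl1: tbl 0x21, slot 12 ⇒ 0x24007 (P1/RW1/US1/PS0)
  ✓ 0x24BB4  — 2 lookups
#1 VA=0x101034C (r,kernel):
  lvl0: tbl 0x1E, slot 8 ⇒ 0x27007 (P1/RW1/US1/PS0)
  lvl1: tbl 0x27, slot 16 ⇒ 0x29007 (P1/RW1/US1/PS0)
  ✓ 0x2934C  — 2 lookups
#2 VA=0x3C0CBB4 (r,kernel):
  TLB hit vpn=0x3C0C → PA=0x24BB4
#3 VA=0xA00C19 (r,kernel):
  lvl0: tbl 0x1E, slot 5 ⇒ 0x2A007 (P1/RW1/US1/PS0)
  lvl1: tbl 0x2A, slot 0 ⇒ 0x2B007 (P1/RW1/US1/PS0)
  ✓ 0x2BC19  — 2 lookups
#4 VA=0x140358B (r,kernel):
  lvl0: tbl 0x1E, slot 10 ⇒ 0x2D007 (P1/RW1/US1/PS0)
  lvl1: tbl 0x2D, slot 3 ⇒ 0x2F007 (P1/RW1/US1/PS0)
  ✓ 0x2F58B  — 2 lookups
#5 VA=0x2607082 (r,kernel):
  lvl0: tbl 0x1E, slot 19 ⇒ 0x32007 (P1/RW1/US1/PS0)
  lvl1: tbl 0x32, slot 7 ⇒ 0x33007 (P1/RW1/US1/PS0)
  ✓ 0x33082  — 2 lookups
#6 VA=0x2217EAE (r,kernel):
  lvl0: tbl 0x1E, slot 17 ⇒ 0x34007 (P1/RW1/US1/PS0)
  lvl1: tbl 0x34, slot 23 ⇒ 0x36007 (P1/RW1/US1/PS0)
  ✓ 0x36EAE  — 2 lookups

Entries read for #4: 2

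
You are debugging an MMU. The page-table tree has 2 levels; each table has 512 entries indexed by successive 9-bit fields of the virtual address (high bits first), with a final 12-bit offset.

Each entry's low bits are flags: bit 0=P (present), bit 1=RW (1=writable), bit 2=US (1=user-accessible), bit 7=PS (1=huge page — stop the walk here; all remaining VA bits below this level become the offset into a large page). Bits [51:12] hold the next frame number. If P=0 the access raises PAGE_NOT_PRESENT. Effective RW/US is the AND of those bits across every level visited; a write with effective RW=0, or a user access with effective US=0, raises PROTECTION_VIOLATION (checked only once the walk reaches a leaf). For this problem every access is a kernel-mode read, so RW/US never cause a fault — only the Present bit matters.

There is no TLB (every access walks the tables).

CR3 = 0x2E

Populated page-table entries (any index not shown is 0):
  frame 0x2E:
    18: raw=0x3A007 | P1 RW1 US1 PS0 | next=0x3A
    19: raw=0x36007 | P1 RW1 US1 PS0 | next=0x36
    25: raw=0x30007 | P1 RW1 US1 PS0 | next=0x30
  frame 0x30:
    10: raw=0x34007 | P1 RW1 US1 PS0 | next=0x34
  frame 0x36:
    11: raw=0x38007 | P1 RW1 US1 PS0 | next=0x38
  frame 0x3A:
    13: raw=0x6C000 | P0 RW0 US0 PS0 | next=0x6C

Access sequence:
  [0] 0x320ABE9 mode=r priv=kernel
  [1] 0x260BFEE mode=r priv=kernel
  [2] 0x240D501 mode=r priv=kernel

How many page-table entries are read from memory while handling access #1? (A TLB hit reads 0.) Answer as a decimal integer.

Per-access translation:
#0 VA=0x320ABE9 (r,kernel):
  L0: frame=0x2E idx=25 entry=0x30007 [P=1 RW=1 US=1 PS=0]
  L1: frame=0x30 idx=10 entry=0x34007 [P=1 RW=1 US=1 PS=0]
  ✓ 0x34BE9  — 2 lookups
#1 VA=0x260BFEE (r,kernel):
  L0: frame=0x2E idx=19 entry=0x36007 [P=1 RW=1 US=1 PS=0]
  L1: frame=0x36 idx=11 entry=0x38007 [P=1 RW=1 US=1 PS=0]
  ✓ 0x38FEE  — 2 lookups
#2 VA=0x240D501 (r,kernel):
  L0: frame=0x2E idx=18 entry=0x3A007 [P=1 RW=1 US=1 PS=0]
  L1: frame=0x3A idx=13 entry=0x6C000 [P=0 RW=0 US=0 PS=0]
  ⇒ fault: PAGE_NOT_PRESENT  — 2 lookups

Entries read for #1: 2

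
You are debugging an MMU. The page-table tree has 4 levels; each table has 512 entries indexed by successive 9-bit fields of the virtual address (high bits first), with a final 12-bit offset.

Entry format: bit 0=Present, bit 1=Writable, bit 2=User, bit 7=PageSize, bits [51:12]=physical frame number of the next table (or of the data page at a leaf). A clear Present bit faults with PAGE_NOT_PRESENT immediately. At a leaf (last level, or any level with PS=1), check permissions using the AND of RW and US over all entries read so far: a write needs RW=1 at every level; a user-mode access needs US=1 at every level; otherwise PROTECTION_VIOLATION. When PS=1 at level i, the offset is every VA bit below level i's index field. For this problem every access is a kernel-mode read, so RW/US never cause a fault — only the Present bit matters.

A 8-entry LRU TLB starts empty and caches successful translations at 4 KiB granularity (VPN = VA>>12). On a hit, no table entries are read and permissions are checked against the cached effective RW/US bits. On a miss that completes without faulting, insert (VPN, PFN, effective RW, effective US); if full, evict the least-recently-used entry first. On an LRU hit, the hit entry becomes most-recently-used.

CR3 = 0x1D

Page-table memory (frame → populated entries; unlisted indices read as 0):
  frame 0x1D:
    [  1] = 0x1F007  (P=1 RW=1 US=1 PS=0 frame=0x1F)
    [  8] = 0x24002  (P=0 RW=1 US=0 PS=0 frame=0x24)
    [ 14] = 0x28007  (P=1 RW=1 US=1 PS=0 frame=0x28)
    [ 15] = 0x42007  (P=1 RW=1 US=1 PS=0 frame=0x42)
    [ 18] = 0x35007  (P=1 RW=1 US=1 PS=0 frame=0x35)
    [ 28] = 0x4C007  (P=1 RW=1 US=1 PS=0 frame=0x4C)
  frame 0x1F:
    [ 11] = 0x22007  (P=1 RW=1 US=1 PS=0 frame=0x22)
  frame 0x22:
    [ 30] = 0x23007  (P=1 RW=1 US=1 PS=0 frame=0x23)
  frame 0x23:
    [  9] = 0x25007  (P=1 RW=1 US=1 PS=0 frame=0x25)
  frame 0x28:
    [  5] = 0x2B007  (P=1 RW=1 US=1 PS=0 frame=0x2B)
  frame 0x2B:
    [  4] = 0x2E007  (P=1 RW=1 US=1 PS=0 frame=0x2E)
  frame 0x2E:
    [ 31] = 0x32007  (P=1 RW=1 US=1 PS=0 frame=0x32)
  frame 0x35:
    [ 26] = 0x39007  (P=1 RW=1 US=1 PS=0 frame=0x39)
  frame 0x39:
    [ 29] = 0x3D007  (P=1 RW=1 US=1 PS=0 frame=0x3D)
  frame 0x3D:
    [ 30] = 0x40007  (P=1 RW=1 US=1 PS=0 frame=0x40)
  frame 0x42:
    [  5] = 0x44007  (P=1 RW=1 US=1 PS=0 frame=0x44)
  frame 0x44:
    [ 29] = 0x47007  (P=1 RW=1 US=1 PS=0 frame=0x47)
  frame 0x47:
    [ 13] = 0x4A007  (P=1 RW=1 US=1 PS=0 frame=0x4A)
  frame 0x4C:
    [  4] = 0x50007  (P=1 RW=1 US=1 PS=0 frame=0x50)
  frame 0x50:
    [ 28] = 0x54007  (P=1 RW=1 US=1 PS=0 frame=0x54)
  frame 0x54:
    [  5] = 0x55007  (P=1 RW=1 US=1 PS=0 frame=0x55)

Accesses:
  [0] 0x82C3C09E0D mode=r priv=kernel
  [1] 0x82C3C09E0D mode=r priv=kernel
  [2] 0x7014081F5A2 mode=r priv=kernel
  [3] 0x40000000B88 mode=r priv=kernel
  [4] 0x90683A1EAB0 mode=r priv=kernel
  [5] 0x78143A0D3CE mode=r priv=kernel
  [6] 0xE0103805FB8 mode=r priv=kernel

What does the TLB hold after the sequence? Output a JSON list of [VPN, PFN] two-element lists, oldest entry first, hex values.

Per-access translation:
#0 VA=0x82C3C09E0D (r,kernel):
  [0] read 0x1D idx=1: raw=0x1F007 flags P=1 W=1 U=1 S=0
  [1] read 0x1F idx=11: raw=0x22007 flags P=1 W=1 U=1 S=0
  [2] read 0x22 idx=30: raw=0x23007 flags P=1 W=1 U=1 S=0
  [3] read 0x23 idx=9: raw=0x25007 flags P=1 W=1 U=1 S=0
  ✓ 0x25E0D  — 4 lookups
#1 VA=0x82C3C09E0D (r,kernel):
  TLB hit vpn=0x82C3C09 → PA=0x25E0D
#2 VA=0x7014081F5A2 (r,kernel):
  [0] read 0x1D idx=14: raw=0x28007 flags P=1 W=1 U=1 S=0
  [1] read 0x28 idx=5: raw=0x2B007 flags P=1 W=1 U=1 S=0
  [2] read 0x2B idx=4: raw=0x2E007 flags P=1 W=1 U=1 S=0
  [3] read 0x2E idx=31: raw=0x32007 flags P=1 W=1 U=1 S=0
  ✓ 0x325A2  — 4 lookups
#3 VA=0x40000000B88 (r,kernel):
  [0] read 0x1D idx=8: raw=0x24002 flags P=0 W=1 U=0 S=0
  ⇒ fault: PAGE_NOT_PRESENT  — 1 lookups
#4 VA=0x90683A1EAB0 (r,kernel):
  [0] read 0x1D idx=18: raw=0x35007 flags P=1 W=1 U=1 S=0
  [1] read 0x35 idx=26: raw=0x39007 flags P=1 W=1 U=1 S=0
  [2] read 0x39 idx=29: raw=0x3D007 flags P=1 W=1 U=1 S=0
  [3] read 0x3D idx=30: raw=0x40007 flags P=1 W=1 U=1 S=0
  ✓ 0x40AB0  — 4 lookups
#5 VA=0x78143A0D3CE (r,kernel):
  [0] read 0x1D idx=15: raw=0x42007 flags P=1 W=1 U=1 S=0
  [1] read 0x42 idx=5: raw=0x44007 flags P=1 W=1 U=1 S=0
  [2] read 0x44 idx=29: raw=0x47007 flags P=1 W=1 U=1 S=0
  [3] read 0x47 idx=13: raw=0x4A007 flags P=1 W=1 U=1 S=0
  ✓ 0x4A3CE  — 4 lookups
#6 VA=0xE0103805FB8 (r,kernel):
  [0] read 0x1D idx=28: raw=0x4C007 flags P=1 W=1 U=1 S=0
  [1] read 0x4C idx=4: raw=0x50007 flags P=1 W=1 U=1 S=0
  [2] read 0x50 idx=28: raw=0x54007 flags P=1 W=1 U=1 S=0
  [3] read 0x54 idx=5: raw=0x55007 flags P=1 W=1 U=1 S=0
  ✓ 0x55FB8  — 4 lookups

TLB: [["0x82C3C09", "0x25"], ["0x7014081F", "0x32"], ["0x90683A1E", "0x40"], ["0x78143A0D", "0x4A"], ["0xE0103805", "0x55"]]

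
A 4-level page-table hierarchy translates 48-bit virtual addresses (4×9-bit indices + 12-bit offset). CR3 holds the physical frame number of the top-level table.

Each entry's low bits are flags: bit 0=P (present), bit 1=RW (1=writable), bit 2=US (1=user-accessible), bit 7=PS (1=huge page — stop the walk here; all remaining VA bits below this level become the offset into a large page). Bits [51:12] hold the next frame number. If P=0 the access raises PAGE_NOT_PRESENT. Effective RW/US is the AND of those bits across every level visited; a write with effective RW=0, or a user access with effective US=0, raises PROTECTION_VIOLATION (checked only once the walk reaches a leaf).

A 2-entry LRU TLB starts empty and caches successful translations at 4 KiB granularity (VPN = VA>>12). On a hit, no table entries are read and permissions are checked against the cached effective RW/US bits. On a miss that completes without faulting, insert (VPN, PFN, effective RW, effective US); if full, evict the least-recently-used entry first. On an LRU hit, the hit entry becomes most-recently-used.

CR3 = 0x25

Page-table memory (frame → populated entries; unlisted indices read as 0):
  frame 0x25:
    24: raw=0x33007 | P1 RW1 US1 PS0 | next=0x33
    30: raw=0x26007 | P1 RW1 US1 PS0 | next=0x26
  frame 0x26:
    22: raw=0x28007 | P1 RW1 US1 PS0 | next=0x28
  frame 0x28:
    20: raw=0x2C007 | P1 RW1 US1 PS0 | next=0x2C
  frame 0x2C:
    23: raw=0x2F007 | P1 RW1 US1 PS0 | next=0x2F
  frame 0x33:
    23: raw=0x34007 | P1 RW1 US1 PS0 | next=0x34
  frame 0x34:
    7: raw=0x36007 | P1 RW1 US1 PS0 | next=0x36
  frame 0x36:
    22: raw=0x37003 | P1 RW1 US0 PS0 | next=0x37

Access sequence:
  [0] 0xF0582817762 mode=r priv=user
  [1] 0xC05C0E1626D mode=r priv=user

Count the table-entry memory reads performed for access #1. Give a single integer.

Trace:
#0 VA=0xF0582817762 (r,user):
  L0 @0x25[30] → 0x26007  P=1,RW=1,US=1,PS=0
  L1 @0x26[22] → 0x28007  P=1,RW=1,US=1,PS=0
  L2 @0x28[20] → 0x2C007  P=1,RW=1,US=1,PS=0
  L3 @0x2C[23] → 0x2F007  P=1,RW=1,US=1,PS=0
  ⇒ phys 0x2F762  [4 reads]
#1 VA=0xC05C0E1626D (r,user):
  L0 @0x25[24] → 0x33007  P=1,RW=1,US=1,PS=0
  L1 @0x33[23] → 0x34007  P=1,RW=1,US=1,PS=0
  L2 @0x34[7] → 0x36007  P=1,RW=1,US=1,PS=0
  L3 @0x36[22] → 0x37003  P=1,RW=1,US=0,PS=0
  → PROTECTION_VIOLATION  (4 entries read)

Entries read for #1: 4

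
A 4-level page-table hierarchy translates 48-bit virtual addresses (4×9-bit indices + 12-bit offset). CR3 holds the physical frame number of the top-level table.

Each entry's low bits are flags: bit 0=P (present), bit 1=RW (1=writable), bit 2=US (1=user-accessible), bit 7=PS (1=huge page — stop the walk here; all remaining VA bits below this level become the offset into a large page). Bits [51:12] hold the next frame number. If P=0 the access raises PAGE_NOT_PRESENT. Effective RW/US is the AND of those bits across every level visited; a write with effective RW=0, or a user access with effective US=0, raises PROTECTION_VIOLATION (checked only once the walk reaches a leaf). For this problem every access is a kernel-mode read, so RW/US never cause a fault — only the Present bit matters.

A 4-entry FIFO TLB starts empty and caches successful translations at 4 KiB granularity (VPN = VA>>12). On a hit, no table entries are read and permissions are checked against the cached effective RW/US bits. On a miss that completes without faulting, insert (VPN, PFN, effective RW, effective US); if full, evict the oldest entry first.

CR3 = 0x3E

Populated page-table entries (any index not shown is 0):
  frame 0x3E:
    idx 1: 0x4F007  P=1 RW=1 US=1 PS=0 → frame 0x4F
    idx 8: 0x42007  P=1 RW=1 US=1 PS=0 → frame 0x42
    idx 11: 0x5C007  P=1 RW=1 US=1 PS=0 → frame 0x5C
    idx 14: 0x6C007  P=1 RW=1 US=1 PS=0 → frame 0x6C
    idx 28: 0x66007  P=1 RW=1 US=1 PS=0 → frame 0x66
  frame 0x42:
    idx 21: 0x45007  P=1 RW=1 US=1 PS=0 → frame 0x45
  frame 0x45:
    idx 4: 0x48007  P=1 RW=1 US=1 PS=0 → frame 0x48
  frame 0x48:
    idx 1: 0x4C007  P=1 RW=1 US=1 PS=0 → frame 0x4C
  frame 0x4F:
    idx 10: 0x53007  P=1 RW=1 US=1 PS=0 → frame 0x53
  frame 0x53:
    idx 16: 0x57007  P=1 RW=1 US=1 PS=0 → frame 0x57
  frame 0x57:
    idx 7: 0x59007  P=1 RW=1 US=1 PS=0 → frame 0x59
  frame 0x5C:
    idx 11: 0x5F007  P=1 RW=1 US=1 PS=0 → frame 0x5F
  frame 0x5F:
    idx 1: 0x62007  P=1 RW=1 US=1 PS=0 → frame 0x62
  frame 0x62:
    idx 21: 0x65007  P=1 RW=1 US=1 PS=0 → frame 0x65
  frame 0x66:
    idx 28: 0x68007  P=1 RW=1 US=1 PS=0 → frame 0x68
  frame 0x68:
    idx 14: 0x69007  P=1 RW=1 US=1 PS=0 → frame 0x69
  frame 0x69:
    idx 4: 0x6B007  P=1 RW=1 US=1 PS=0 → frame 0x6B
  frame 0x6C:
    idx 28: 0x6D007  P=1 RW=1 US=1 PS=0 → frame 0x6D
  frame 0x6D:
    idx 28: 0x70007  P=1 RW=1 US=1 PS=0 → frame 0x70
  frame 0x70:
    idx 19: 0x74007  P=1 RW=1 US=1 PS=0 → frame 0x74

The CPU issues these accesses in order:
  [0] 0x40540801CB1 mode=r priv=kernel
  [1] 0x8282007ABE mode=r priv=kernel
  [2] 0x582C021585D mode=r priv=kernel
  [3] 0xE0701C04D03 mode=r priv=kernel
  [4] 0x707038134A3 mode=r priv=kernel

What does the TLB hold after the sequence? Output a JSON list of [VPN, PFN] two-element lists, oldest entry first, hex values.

Walk each access:
#0 VA=0x40540801CB1 (r,kernel):
  L0: frame=0x3E idx=8 entry=0x42007 [P=1 RW=1 US=1 PS=0]
  L1: frame=0x42 idx=21 entry=0x45007 [P=1 RW=1 US=1 PS=0]
  L2: frame=0x45 idx=4 entry=0x48007 [P=1 RW=1 US=1 PS=0]
  L3: frame=0x48 idx=1 entry=0x4C007 [P=1 RW=1 US=1 PS=0]
  ⇒ phys 0x4CCB1  [4 reads]
#1 VA=0x8282007ABE (r,kernel):
  L0: frame=0x3E idx=1 entry=0x4F007 [P=1 RW=1 US=1 PS=0]
  L1: frame=0x4F idx=10 entry=0x53007 [P=1 RW=1 US=1 PS=0]
  L2: frame=0x53 idx=16 entry=0x57007 [P=1 RW=1 US=1 PS=0]
  L3: frame=0x57 idx=7 entry=0x59007 [P=1 RW=1 US=1 PS=0]
  ⇒ phys 0x59ABE  [4 reads]
#2 VA=0x582C021585D (r,kernel):
  L0: frame=0x3E idx=11 entry=0x5C007 [P=1 RW=1 US=1 PS=0]
  L1: frame=0x5C idx=11 entry=0x5F007 [P=1 RW=1 US=1 PS=0]
  L2: frame=0x5F idx=1 entry=0x62007 [P=1 RW=1 US=1 PS=0]
  L3: frame=0x62 idx=21 entry=0x65007 [P=1 RW=1 US=1 PS=0]
  ⇒ phys 0x6585D  [4 reads]
#3 VA=0xE0701C04D03 (r,kernel):
  L0: frame=0x3E idx=28 entry=0x66007 [P=1 RW=1 US=1 PS=0]
  L1: frame=0x66 idx=28 entry=0x68007 [P=1 RW=1 US=1 PS=0]
  L2: frame=0x68 idx=14 entry=0x69007 [P=1 RW=1 US=1 PS=0]
  L3: frame=0x69 idx=4 entry=0x6B007 [P=1 RW=1 US=1 PS=0]
  ⇒ phys 0x6BD03  [4 reads]
#4 VA=0x707038134A3 (r,kernel):
  L0: frame=0x3E idx=14 entry=0x6C007 [P=1 RW=1 US=1 PS=0]
  L1: frame=0x6C idx=28 entry=0x6D007 [P=1 RW=1 US=1 PS=0]
  L2: frame=0x6D idx=28 entry=0x70007 [P=1 RW=1 US=1 PS=0]
  L3: frame=0x70 idx=19 entry=0x74007 [P=1 RW=1 US=1 PS=0]
  ⇒ phys 0x744A3  [4 reads]

TLB: [["0x8282007", "0x59"], ["0x582C0215", "0x65"], ["0xE0701C04", "0x6B"], ["0x70703813", "0x74"]]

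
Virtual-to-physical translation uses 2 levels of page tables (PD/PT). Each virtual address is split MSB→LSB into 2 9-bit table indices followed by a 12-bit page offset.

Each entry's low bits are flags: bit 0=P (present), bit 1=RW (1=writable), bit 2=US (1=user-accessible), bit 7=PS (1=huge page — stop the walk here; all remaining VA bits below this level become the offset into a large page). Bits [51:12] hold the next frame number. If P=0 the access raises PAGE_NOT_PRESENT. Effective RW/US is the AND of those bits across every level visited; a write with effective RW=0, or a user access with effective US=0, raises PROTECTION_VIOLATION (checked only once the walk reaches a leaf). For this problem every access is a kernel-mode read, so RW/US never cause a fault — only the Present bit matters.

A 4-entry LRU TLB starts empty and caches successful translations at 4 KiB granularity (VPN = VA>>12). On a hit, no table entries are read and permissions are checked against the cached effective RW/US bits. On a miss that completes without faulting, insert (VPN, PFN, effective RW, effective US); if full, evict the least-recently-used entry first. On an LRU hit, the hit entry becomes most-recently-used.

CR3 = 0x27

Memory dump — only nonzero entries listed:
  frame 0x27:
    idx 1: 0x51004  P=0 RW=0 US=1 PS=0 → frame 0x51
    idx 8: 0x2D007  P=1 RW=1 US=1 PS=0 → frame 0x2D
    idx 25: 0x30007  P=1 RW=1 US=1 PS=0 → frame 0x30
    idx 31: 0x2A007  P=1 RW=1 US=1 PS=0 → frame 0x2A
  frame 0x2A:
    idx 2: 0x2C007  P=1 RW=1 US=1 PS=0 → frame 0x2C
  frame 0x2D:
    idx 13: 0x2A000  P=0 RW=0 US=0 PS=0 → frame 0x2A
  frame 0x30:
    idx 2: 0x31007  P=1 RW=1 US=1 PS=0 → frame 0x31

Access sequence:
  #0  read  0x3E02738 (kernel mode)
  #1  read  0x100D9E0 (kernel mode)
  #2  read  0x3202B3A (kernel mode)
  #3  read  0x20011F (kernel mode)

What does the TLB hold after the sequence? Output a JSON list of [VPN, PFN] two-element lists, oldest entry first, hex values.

Per-access translation:
#0 VA=0x3E02738 (r,kernel):
  L0: frame=0x27 idx=31 entry=0x2A007 [P=1 RW=1 US=1 PS=0]
  L1: frame=0x2A idx=2 entry=0x2C007 [P=1 RW=1 US=1 PS=0]
  ⇒ phys 0x2C738  [2 reads]
#1 VA=0x100D9E0 (r,kernel):
  L0: frame=0x27 idx=8 entry=0x2D007 [P=1 RW=1 US=1 PS=0]
  L1: frame=0x2D idx=13 entry=0x2A000 [P=0 RW=0 US=0 PS=0]
  → PAGE_NOT_PRESENT  (2 entries read)
#2 VA=0x3202B3A (r,kernel):
  L0: frame=0x27 idx=25 entry=0x30007 [P=1 RW=1 US=1 PS=0]
  L1: frame=0x30 idx=2 entry=0x31007 [P=1 RW=1 US=1 PS=0]
  ⇒ phys 0x31B3A  [2 reads]
#3 VA=0x20011F (r,kernel):
  L0: frame=0x27 idx=1 entry=0x51004 [P=0 RW=0 US=1 PS=0]
  → PAGE_NOT_PRESENT  (1 entries read)

TLB: [["0x3E02", "0x2C"], ["0x3202", "0x31"]]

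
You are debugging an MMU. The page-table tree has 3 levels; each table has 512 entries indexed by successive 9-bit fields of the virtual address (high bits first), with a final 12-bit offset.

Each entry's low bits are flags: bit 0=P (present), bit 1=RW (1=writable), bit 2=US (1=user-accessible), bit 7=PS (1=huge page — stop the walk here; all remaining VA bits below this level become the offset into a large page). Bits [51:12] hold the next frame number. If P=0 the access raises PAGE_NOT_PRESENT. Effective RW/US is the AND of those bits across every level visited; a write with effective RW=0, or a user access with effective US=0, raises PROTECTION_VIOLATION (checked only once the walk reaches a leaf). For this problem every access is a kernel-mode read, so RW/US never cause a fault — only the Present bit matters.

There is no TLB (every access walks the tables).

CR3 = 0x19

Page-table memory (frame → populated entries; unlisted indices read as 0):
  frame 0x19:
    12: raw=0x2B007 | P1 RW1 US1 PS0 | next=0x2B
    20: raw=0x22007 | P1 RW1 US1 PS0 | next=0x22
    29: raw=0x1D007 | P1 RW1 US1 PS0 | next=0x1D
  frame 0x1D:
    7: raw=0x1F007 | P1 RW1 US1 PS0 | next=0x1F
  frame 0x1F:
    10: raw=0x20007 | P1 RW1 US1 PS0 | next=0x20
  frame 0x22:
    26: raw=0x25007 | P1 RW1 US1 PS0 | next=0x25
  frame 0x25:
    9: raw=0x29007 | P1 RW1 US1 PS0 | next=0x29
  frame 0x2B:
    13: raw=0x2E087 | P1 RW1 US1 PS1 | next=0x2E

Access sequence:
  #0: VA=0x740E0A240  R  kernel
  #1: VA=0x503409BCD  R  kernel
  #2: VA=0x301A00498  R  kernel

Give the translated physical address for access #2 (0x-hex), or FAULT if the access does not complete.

Walk each access:
#0 VA=0x740E0A240 (r,kernel):
  [0] read 0x19 idx=29: raw=0x1D007 flags P=1 W=1 U=1 S=0
  [1] read 0x1D idx=7: raw=0x1F007 flags P=1 W=1 U=1 S=0
  [2] read 0x1F idx=10: raw=0x20007 flags P=1 W=1 U=1 S=0
  ⇒ phys 0x20240  [3 reads]
#1 VA=0x503409BCD (r,kernel):
  [0] read 0x19 idx=20: raw=0x22007 flags P=1 W=1 U=1 S=0
  [1] read 0x22 idx=26: raw=0x25007 flags P=1 W=1 U=1 S=0
  [2] read 0x25 idx=9: raw=0x29007 flags P=1 W=1 U=1 S=0
  ⇒ phys 0x29BCD  [3 reads]
#2 VA=0x301A00498 (r,kernel):
  [0] read 0x19 idx=12: raw=0x2B007 flags P=1 W=1 U=1 S=0
  [1] read 0x2B idx=13: raw=0x2E087 flags P=1 W=1 U=1 S=1
  ⇒ phys 0x2E498 (huge @L1)  [2 reads]

Access #2 PA: 0x2E498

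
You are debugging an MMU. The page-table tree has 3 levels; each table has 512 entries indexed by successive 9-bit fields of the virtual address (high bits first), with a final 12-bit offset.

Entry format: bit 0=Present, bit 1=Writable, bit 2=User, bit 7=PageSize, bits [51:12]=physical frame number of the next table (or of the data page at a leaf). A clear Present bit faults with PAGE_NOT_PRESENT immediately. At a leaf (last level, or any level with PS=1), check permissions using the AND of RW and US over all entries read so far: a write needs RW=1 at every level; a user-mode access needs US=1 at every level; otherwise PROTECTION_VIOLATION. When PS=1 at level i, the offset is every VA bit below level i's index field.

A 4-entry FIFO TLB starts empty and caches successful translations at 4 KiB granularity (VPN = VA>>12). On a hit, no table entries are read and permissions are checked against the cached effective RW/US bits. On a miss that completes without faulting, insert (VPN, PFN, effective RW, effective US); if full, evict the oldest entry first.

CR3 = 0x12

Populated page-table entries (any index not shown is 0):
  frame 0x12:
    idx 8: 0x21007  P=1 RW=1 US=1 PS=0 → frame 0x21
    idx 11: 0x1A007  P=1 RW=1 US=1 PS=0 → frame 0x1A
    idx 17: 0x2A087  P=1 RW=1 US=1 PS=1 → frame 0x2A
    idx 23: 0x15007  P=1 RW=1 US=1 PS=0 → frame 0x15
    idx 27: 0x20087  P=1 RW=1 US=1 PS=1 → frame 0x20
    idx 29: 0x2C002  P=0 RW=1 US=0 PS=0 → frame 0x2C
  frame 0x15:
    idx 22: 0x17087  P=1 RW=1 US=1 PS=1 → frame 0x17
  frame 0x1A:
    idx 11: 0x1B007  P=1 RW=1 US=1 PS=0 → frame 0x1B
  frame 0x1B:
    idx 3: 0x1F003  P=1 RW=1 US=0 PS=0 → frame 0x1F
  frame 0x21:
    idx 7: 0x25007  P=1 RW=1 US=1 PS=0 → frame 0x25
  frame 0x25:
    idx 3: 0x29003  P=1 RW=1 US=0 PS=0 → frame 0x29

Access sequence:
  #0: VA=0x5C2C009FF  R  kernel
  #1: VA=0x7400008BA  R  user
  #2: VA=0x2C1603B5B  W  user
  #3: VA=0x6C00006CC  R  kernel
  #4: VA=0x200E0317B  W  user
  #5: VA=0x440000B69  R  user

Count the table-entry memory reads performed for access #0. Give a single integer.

Per-access translation:
#0 VA=0x5C2C009FF (r,kernel):
  L0 @0x12[23] → 0x15007  P=1,RW=1,US=1,PS=0
  L1 @0x15[22] → 0x17087  P=1,RW=1,US=1,PS=1
  ⇒ phys 0x179FF (huge @L1)  [2 reads]
#1 VA=0x7400008BA (r,user):
  L0 @0x12[29] → 0x2C002  P=0,RW=1,US=0,PS=0
  ⇒ fault: PAGE_NOT_PRESENT  — 1 lookups
#2 VA=0x2C1603B5B (w,user):
  L0 @0x12[11] → 0x1A007  P=1,RW=1,US=1,PS=0
  L1 @0x1A[11] → 0x1B007  P=1,RW=1,US=1,PS=0
  L2 @0x1B[3] → 0x1F003  P=1,RW=1,US=0,PS=0
  ⇒ fault: PROTECTION_VIOLATION  — 3 lookups
#3 VA=0x6C00006CC (r,kernel):
  L0 @0x12[27] → 0x20087  P=1,RW=1,US=1,PS=1
  ⇒ phys 0x206CC (huge @L0)  [1 reads]
#4 VA=0x200E0317B (w,user):
  L0 @0x12[8] → 0x21007  P=1,RW=1,US=1,PS=0
  L1 @0x21[7] → 0x25007  P=1,RW=1,US=1,PS=0
  L2 @0x25[3] → 0x29003  P=1,RW=1,US=0,PS=0
  ⇒ fault: PROTECTION_VIOLATION  — 3 lookups
#5 VA=0x440000B69 (r,user):
  L0 @0x12[17] → 0x2A087  P=1,RW=1,US=1,PS=1
  ⇒ phys 0x2AB69 (huge @L0)  [1 reads]

Entries read for #0: 2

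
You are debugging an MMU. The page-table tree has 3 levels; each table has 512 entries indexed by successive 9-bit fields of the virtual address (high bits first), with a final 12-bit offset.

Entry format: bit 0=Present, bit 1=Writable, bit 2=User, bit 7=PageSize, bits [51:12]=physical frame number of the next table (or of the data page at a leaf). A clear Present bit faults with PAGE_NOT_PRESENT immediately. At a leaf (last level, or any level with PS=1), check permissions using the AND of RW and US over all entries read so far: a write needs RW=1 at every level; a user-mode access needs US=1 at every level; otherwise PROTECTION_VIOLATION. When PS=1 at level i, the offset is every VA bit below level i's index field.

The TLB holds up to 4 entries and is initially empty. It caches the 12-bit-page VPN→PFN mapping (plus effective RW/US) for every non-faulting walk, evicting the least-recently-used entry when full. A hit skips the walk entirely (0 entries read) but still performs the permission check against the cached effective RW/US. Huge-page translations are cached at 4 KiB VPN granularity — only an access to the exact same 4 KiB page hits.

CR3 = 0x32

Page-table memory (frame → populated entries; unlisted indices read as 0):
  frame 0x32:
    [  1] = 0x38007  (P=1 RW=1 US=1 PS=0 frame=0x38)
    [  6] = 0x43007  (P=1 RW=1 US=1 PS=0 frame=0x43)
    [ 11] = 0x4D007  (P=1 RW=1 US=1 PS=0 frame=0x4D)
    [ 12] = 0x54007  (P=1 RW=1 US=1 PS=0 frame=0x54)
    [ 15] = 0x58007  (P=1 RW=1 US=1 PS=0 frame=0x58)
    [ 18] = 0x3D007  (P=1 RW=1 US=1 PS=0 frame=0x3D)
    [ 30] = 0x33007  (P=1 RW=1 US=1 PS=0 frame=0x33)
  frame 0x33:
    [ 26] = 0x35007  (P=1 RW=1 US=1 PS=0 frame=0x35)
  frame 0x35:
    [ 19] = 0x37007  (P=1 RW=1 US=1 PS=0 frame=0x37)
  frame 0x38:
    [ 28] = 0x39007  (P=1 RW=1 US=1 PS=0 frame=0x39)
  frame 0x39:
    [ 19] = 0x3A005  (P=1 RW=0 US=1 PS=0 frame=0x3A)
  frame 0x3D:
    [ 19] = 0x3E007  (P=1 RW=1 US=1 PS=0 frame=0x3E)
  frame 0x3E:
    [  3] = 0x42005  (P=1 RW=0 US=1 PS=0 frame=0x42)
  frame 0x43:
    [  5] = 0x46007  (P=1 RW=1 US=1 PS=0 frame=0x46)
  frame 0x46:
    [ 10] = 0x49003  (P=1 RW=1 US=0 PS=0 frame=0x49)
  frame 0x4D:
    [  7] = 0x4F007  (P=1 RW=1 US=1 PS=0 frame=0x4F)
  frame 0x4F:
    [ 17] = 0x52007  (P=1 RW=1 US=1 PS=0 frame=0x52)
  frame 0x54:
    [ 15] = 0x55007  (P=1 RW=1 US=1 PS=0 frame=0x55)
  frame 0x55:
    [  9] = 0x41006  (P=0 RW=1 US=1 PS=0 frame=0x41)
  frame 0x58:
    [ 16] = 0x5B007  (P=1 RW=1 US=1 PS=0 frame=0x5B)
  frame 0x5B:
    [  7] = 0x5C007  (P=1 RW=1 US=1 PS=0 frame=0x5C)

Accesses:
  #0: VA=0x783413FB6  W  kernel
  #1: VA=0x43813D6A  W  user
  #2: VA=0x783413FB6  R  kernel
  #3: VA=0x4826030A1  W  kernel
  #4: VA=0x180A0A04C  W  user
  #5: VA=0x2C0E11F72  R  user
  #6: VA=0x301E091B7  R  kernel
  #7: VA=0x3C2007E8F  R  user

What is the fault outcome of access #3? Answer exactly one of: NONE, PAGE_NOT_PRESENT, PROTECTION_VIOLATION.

Per-access translation:
#0 VA=0x783413FB6 (w,kernel):
  L0: frame=0x32 idx=30 entry=0x33007 [P=1 RW=1 US=1 PS=0]
  L1: frame=0x33 idx=26 entry=0x35007 [P=1 RW=1 US=1 PS=0]
  L2: frame=0x35 idx=19 entry=0x37007 [P=1 RW=1 US=1 PS=0]
  → PA=0x37FB6  (3 entries read)
#1 VA=0x43813D6A (w,user):
  L0: frame=0x32 idx=1 entry=0x38007 [P=1 RW=1 US=1 PS=0]
  L1: frame=0x38 idx=28 entry=0x39007 [P=1 RW=1 US=1 PS=0]
  L2: frame=0x39 idx=19 entry=0x3A005 [P=1 RW=0 US=1 PS=0]
  ⇒ fault: PROTECTION_VIOLATION  — 3 lookups
#2 VA=0x783413FB6 (r,kernel):
  TLB hit vpn=0x783413 → PA=0x37FB6
#3 VA=0x4826030A1 (w,kernel):
  L0: frame=0x32 idx=18 entry=0x3D007 [P=1 RW=1 US=1 PS=0]
  L1: frame=0x3D idx=19 entry=0x3E007 [P=1 RW=1 US=1 PS=0]
  L2: frame=0x3E idx=3 entry=0x42005 [P=1 RW=0 US=1 PS=0]
  ⇒ fault: PROTECTION_VIOLATION  — 3 lookups
#4 VA=0x180A0A04C (w,user):
  L0: frame=0x32 idx=6 entry=0x43007 [P=1 RW=1 US=1 PS=0]
  L1: frame=0x43 idx=5 entry=0x46007 [P=1 RW=1 US=1 PS=0]
  L2: frame=0x46 idx=10 entry=0x49003 [P=1 RW=1 US=0 PS=0]
  ⇒ fault: PROTECTION_VIOLATION  — 3 lookups
#5 VA=0x2C0E11F72 (r,user):
  L0: frame=0x32 idx=11 entry=0x4D007 [P=1 RW=1 US=1 PS=0]
  L1: frame=0x4D idx=7 entry=0x4F007 [P=1 RW=1 US=1 PS=0]
  L2: frame=0x4F idx=17 entry=0x52007 [P=1 RW=1 US=1 PS=0]
  → PA=0x52F72  (3 entries read)
#6 VA=0x301E091B7 (r,kernel):
  L0: frame=0x32 idx=12 entry=0x54007 [P=1 RW=1 US=1 PS=0]
  L1: frame=0x54 idx=15 entry=0x55007 [P=1 RW=1 US=1 PS=0]
  L2: frame=0x55 idx=9 entry=0x41006 [P=0 RW=1 US=1 PS=0]
  ⇒ fault: PAGE_NOT_PRESENT  — 3 lookups
#7 VA=0x3C2007E8F (r,user):
  L0: frame=0x32 idx=15 entry=0x58007 [P=1 RW=1 US=1 PS=0]
  L1: frame=0x58 idx=16 entry=0x5B007 [P=1 RW=1 US=1 PS=0]
  L2: frame=0x5B idx=7 entry=0x5C007 [P=1 RW=1 US=1 PS=0]
  → PA=0x5CE8F  (3 entries read)

Access #3 fault: PROTECTION_VIOLATION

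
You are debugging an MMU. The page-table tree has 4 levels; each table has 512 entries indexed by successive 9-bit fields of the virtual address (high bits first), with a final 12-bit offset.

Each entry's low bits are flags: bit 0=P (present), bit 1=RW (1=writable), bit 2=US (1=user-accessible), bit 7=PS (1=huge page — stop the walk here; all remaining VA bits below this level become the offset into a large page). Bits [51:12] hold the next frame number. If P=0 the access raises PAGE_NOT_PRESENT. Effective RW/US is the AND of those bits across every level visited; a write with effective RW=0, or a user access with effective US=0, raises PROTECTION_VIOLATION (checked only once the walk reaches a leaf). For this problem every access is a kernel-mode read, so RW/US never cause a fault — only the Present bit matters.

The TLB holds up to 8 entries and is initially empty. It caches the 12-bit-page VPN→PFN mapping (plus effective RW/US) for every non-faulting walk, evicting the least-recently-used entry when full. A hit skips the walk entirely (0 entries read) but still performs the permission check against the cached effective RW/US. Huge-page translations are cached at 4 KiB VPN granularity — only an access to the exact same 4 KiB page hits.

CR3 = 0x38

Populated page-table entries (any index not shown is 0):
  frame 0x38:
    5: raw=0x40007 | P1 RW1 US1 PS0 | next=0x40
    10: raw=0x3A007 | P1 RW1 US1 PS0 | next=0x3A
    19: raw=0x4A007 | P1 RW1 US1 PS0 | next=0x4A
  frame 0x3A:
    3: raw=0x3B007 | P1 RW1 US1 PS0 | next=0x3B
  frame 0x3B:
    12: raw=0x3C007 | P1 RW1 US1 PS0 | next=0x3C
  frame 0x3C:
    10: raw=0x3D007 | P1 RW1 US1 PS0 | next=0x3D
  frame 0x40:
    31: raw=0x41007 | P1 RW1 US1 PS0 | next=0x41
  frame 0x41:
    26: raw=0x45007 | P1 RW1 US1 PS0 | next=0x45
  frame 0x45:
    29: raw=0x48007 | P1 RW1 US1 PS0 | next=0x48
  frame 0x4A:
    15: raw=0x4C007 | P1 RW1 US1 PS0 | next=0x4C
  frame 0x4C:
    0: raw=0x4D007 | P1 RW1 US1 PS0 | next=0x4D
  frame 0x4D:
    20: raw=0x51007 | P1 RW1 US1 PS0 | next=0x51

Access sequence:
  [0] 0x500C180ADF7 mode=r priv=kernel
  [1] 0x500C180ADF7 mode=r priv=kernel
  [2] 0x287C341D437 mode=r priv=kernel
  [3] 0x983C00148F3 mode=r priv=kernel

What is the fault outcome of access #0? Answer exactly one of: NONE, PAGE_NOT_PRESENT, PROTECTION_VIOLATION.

Walk each access:
#0 VA=0x500C180ADF7 (r,kernel):
  L0 @0x38[10] → 0x3A007  P=1,RW=1,US=1,PS=0
  L1 @0x3A[3] → 0x3B007  P=1,RW=1,US=1,PS=0
  L2 @0x3B[12] → 0x3C007  P=1,RW=1,US=1,PS=0
  L3 @0x3C[10] → 0x3D007  P=1,RW=1,US=1,PS=0
  ✓ 0x3DDF7  — 4 lookups
#1 VA=0x500C180ADF7 (r,kernel):
  TLB hit vpn=0x500C180A → PA=0x3DDF7
#2 VA=0x287C341D437 (r,kernel):
  L0 @0x38[5] → 0x40007  P=1,RW=1,US=1,PS=0
  L1 @0x40[31] → 0x41007  P=1,RW=1,US=1,PS=0
  L2 @0x41[26] → 0x45007  P=1,RW=1,US=1,PS=0
  L3 @0x45[29] → 0x48007  P=1,RW=1,US=1,PS=0
  ✓ 0x48437  — 4 lookups
#3 VA=0x983C00148F3 (r,kernel):
  L0 @0x38[19] → 0x4A007  P=1,RW=1,US=1,PS=0
  L1 @0x4A[15] → 0x4C007  P=1,RW=1,US=1,PS=0
  L2 @0x4C[0] → 0x4D007  P=1,RW=1,US=1,PS=0
  L3 @0x4D[20] → 0x51007  P=1,RW=1,US=1,PS=0
  ✓ 0x518F3  — 4 lookups

Access #0 fault: NONE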